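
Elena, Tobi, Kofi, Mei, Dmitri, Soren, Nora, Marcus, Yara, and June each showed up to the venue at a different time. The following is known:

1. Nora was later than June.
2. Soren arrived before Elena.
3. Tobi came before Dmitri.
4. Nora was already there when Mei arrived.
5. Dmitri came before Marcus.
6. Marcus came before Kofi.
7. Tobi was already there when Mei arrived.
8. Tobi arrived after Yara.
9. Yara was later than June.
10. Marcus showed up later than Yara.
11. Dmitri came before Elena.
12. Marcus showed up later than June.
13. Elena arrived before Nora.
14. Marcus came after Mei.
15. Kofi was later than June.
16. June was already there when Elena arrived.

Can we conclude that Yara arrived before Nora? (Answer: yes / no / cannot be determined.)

yes

Chain the constraints: Yara → Tobi → Dmitri → Elena → Nora. Each link is directly stated, so Yara comes before Nora.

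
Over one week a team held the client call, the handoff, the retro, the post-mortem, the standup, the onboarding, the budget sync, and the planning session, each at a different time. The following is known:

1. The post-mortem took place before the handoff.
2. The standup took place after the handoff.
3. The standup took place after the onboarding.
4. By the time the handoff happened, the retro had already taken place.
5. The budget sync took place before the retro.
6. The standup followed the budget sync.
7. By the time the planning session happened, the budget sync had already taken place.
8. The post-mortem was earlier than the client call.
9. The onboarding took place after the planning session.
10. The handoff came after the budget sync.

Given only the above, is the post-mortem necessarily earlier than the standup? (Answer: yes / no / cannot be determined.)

yes

Chain the constraints: the post-mortem → the handoff → the standup. Each link is directly stated, so the post-mortem comes before the standup.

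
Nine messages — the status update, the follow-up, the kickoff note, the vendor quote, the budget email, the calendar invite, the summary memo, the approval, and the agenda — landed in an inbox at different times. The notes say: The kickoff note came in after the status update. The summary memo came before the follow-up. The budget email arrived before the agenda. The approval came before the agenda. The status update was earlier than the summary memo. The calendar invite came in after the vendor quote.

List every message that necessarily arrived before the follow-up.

Directly stated before the follow-up: the summary memo.
The status update reaches the follow-up via the status update → the summary memo → the follow-up.

the status update, the summary memo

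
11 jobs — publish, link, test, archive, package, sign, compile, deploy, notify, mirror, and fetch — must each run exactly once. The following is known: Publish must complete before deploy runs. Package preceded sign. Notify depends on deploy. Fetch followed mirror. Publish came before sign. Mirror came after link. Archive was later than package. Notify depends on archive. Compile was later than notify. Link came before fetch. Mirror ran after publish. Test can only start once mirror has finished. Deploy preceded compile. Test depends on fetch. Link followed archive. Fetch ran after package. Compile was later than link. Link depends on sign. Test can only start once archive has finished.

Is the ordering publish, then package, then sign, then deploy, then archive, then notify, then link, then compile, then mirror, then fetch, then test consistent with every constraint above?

Check each stated constraint against the proposed order — e.g. publish is ahead of mirror; package is ahead of fetch. Every pair is in the required order; nothing is violated.

yes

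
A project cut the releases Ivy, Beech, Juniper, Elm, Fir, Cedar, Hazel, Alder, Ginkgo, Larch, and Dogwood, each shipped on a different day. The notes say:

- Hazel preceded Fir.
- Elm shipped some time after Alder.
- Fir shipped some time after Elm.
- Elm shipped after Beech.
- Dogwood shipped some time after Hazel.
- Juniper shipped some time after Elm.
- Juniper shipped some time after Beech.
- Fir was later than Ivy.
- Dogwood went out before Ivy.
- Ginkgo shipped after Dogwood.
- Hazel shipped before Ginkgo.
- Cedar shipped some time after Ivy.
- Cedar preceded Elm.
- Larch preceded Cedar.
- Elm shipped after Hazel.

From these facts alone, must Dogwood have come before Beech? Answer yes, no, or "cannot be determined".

No chain of stated constraints runs from Dogwood to Beech, and none runs from Beech to Dogwood either.
So the relative order of Dogwood and Beech is not fixed by the given facts.

cannot be determined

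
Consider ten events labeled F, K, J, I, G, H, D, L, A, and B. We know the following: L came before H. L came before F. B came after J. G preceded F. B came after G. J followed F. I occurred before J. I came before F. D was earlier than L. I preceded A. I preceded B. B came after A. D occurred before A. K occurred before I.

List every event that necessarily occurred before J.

Directly stated before J: F and I.
D reaches J via D → L → F → J.
G reaches J via G → F → J.
K reaches J via K → I → J.
Likewise L reaches J by chaining the stated constraints.
No chain forces B (or any of the others) ahead of J.

D, F, G, I, K, L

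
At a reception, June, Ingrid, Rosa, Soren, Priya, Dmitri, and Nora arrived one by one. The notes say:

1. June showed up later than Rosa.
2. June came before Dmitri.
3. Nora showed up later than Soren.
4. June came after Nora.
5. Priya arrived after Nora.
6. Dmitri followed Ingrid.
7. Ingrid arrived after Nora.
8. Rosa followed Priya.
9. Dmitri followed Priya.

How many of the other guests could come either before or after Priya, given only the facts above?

Forced before Priya: Nora and Soren; forced after Priya: Dmitri, June, and Rosa.
That leaves Ingrid with no forced order relative to Priya — 1.

1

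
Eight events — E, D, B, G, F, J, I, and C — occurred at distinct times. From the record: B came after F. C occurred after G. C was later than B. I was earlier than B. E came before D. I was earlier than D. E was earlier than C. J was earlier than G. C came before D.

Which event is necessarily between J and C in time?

Tracing the constraints gives J → G → C, so G sits after J and before C.
No other event is forced both after J and before C.

G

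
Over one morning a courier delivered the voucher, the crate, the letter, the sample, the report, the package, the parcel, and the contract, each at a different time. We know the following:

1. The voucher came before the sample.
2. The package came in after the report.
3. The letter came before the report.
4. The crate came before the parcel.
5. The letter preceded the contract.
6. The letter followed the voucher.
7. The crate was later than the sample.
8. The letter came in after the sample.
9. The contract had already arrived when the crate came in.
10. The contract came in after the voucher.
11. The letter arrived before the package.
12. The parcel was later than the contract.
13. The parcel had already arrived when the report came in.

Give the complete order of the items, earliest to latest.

The constraints fix every adjacent pair, so only one ordering works:
the voucher → the sample → the letter → the contract → the crate → the parcel → the report → the package.

the voucher, the sample, the letter, the contract, the crate, the parcel, the report, the package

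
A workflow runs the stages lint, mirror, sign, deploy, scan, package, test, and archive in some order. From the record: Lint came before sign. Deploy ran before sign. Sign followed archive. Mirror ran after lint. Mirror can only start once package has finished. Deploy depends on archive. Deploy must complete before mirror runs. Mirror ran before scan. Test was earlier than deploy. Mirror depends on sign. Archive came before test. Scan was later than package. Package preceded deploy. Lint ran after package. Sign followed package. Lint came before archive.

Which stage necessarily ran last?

Every other stage has a chain of constraints placing it before scan, so scan is last.

scan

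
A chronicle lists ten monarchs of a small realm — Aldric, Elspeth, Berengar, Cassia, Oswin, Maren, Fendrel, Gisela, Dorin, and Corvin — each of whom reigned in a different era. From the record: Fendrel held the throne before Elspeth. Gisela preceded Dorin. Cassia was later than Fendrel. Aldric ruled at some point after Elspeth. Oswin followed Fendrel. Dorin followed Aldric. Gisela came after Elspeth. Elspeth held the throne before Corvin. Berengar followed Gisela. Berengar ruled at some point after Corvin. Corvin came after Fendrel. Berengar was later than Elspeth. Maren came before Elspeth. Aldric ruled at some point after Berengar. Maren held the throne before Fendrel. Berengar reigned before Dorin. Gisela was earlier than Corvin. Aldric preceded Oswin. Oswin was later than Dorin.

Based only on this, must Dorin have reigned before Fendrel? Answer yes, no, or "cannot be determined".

Tracing the constraints gives Fendrel → Elspeth → Aldric → Dorin, so Fendrel must come before Dorin.
That means Dorin cannot be before Fendrel.

no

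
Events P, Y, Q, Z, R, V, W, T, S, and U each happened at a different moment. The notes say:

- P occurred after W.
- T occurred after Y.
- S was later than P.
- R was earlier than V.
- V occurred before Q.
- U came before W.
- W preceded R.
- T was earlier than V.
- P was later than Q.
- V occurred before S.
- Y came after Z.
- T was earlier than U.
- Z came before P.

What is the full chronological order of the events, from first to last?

The constraints fix every adjacent pair, so only one ordering works:
Z → Y → T → U → W → R → V → Q → P → S.

Z, Y, T, U, W, R, V, Q, P, S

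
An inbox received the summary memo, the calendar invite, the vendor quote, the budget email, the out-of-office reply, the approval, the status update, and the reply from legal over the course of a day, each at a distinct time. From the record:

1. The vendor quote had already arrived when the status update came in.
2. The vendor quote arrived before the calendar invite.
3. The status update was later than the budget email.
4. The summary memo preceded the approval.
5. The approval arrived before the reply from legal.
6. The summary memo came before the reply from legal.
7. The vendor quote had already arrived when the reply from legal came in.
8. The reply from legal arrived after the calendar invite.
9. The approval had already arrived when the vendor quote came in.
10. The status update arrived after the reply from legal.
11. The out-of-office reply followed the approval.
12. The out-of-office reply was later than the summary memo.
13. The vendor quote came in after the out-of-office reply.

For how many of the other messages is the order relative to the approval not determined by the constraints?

Forced before the approval: the summary memo; forced after the approval: the calendar invite, the out-of-office reply, the reply from legal, the status update, and the vendor quote.
That leaves the budget email with no forced order relative to the approval — 1.

1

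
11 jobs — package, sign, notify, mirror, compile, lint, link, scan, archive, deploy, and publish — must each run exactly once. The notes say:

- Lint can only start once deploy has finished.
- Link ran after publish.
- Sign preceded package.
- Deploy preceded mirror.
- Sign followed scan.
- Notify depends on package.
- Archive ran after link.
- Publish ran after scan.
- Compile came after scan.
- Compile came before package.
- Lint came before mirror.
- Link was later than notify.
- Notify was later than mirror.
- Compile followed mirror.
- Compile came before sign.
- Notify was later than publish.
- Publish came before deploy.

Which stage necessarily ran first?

Scan has a chain of constraints placing it before every other stage, so scan must be first.

scan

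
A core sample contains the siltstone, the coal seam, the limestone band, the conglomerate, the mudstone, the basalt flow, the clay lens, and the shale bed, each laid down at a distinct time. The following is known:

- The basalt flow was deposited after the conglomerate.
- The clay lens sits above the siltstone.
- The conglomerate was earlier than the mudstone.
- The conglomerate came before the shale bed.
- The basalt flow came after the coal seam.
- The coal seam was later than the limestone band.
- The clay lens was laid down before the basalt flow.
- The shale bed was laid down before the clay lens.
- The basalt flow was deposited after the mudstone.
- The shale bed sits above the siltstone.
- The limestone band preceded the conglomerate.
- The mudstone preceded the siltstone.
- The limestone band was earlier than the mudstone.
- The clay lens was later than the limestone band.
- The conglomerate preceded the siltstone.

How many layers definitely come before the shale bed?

4

Directly stated before the shale bed: the conglomerate and the siltstone.
The limestone band reaches the shale bed via the limestone band → the conglomerate → the shale bed.
The mudstone reaches the shale bed via the mudstone → the siltstone → the shale bed.
That's the conglomerate, the limestone band, the mudstone, and the siltstone — 4 in all.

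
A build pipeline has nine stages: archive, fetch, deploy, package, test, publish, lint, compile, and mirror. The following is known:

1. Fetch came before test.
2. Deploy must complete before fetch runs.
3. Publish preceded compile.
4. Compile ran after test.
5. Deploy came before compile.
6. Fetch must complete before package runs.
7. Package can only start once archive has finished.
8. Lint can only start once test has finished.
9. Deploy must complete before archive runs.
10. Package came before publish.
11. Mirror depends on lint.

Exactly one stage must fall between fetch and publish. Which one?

Tracing the constraints gives fetch → package → publish, so package sits after fetch and before publish.
No other stage is forced both after fetch and before publish.

package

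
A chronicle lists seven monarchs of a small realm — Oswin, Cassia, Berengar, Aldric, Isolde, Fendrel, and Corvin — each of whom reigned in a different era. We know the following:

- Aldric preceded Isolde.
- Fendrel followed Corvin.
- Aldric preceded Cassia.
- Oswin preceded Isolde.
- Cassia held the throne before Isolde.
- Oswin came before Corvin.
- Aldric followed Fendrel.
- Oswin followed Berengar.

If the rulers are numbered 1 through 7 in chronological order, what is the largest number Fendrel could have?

4

Fendrel must come before Aldric, Cassia, and Isolde — 3 rulers forced after them.
Everything else can be placed before Fendrel in some valid order, so Fendrel can sit as late as position 7 − 3 = 4.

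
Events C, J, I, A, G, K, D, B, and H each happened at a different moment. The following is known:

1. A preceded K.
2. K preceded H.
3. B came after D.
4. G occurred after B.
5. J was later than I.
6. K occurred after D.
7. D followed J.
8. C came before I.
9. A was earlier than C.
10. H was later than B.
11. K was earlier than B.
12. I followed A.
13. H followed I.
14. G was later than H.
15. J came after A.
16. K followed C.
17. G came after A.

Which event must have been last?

Every other event has a chain of constraints placing it before G, so G is last.

G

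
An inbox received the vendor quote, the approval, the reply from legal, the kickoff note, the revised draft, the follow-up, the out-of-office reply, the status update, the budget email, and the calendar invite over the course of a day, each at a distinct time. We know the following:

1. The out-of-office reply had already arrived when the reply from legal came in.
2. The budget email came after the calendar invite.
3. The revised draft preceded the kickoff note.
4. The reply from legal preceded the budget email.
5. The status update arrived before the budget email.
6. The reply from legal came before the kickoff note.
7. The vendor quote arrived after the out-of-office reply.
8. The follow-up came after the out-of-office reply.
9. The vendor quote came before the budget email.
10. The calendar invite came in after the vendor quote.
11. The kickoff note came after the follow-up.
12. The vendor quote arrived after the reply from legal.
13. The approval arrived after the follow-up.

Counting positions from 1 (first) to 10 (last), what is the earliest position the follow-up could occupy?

2

The out-of-office reply must come before the follow-up — 1 forced predecessor.
Nothing else is forced ahead of the follow-up, so its earliest slot is position 1 + 1 = 2.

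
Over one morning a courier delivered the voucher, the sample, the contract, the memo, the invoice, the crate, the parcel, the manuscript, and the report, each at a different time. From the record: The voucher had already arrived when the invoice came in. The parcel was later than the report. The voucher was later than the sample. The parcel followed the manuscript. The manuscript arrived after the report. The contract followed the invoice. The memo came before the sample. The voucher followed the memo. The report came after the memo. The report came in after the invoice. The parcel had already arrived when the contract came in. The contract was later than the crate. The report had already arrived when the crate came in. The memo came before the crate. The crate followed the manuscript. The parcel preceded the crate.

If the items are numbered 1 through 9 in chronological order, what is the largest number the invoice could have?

The invoice must come before the contract, the crate, the manuscript, the parcel, and the report — 5 items forced after it.
Everything else can be placed before the invoice in some valid order, so the invoice can sit as late as position 9 − 5 = 4.

4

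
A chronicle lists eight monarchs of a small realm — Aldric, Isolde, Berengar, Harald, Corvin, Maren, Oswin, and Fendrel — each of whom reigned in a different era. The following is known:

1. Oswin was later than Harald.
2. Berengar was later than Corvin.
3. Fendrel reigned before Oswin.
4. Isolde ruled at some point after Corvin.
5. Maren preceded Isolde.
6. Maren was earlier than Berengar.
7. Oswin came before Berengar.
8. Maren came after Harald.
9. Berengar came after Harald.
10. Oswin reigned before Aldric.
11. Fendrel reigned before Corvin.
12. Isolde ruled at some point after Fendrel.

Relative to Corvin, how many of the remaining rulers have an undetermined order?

4

Forced before Corvin: Fendrel; forced after Corvin: Berengar and Isolde.
That leaves Aldric, Harald, Maren, and Oswin with no forced order relative to Corvin — 4.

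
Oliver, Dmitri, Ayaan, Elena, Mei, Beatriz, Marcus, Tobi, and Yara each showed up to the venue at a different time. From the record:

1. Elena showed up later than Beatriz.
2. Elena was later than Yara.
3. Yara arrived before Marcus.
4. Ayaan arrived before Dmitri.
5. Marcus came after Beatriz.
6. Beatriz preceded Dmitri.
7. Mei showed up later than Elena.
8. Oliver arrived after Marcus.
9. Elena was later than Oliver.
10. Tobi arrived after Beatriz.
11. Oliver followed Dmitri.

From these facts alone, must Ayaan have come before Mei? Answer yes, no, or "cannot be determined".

yes

Chain the constraints: Ayaan → Dmitri → Oliver → Elena → Mei. Each link is directly stated, so Ayaan comes before Mei.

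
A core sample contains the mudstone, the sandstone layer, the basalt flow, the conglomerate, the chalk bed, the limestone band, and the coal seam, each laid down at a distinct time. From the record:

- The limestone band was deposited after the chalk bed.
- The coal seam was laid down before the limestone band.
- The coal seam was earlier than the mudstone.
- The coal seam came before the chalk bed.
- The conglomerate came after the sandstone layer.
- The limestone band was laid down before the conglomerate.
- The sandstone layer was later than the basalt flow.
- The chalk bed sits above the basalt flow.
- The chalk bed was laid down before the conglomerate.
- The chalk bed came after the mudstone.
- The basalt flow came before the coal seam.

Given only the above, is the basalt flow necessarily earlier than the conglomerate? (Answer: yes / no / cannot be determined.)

Chain the constraints: the basalt flow → the sandstone layer → the conglomerate. Each link is directly stated, so the basalt flow comes before the conglomerate.

yes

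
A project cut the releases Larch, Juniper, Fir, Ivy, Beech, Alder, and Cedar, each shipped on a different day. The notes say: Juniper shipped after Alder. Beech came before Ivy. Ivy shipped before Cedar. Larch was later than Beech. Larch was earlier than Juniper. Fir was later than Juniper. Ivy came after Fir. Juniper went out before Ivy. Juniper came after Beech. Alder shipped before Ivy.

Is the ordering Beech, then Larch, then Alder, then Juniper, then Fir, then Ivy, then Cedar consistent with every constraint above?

Check each stated constraint against the proposed order — e.g. Alder is ahead of Ivy; Beech is ahead of Ivy. Every pair is in the required order; nothing is violated.

yes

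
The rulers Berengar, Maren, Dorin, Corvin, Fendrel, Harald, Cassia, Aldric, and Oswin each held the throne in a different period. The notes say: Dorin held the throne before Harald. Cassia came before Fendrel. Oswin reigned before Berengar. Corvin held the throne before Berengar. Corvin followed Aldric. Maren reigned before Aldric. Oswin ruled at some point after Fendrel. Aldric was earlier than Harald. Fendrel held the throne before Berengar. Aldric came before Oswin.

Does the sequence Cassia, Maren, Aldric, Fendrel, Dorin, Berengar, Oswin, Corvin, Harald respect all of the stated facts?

The constraints require Oswin before Berengar, but in the proposed sequence Berengar appears ahead of Oswin. That one violation is enough.

no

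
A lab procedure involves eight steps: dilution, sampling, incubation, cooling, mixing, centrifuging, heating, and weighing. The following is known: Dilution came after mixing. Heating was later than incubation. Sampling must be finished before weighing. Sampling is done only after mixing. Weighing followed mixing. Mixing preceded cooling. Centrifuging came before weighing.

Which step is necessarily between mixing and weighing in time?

Tracing the constraints gives mixing → sampling → weighing, so sampling sits after mixing and before weighing.
No other step is forced both after mixing and before weighing.

sampling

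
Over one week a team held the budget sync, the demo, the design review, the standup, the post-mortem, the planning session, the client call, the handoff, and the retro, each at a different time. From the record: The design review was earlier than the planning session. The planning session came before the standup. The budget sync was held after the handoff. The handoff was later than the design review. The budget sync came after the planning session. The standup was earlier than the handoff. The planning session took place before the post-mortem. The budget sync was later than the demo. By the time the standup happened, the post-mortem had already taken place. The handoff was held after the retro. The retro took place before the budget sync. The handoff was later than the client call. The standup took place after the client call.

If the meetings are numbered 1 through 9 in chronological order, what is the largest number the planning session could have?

The planning session must come before the budget sync, the handoff, the post-mortem, and the standup — 4 meetings forced after it.
Everything else can be placed before the planning session in some valid order, so the planning session can sit as late as position 9 − 4 = 5.

5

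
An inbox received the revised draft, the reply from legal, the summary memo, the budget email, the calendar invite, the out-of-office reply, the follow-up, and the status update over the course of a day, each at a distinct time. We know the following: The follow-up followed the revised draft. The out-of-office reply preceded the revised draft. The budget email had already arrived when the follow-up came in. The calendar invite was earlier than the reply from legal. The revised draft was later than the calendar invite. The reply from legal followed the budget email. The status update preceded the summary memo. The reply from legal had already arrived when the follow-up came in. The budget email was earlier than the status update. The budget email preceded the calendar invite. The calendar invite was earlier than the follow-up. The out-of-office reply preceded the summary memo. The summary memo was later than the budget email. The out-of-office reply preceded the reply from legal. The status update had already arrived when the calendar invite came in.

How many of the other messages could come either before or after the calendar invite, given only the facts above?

2

Forced before the calendar invite: the budget email and the status update; forced after the calendar invite: the follow-up, the reply from legal, and the revised draft.
That leaves the out-of-office reply and the summary memo with no forced order relative to the calendar invite — 2.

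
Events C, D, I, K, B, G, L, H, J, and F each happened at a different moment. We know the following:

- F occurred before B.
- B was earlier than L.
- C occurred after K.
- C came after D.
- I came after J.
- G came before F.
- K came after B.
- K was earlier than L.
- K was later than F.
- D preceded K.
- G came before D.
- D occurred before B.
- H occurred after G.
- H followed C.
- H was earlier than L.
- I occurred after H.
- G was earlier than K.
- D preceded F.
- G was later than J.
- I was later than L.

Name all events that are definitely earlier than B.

D, F, G, J

Directly stated before B: D and F.
G reaches B via G → F → B.
J reaches B via J → G → F → B.
No chain forces L (or any of the others) ahead of B.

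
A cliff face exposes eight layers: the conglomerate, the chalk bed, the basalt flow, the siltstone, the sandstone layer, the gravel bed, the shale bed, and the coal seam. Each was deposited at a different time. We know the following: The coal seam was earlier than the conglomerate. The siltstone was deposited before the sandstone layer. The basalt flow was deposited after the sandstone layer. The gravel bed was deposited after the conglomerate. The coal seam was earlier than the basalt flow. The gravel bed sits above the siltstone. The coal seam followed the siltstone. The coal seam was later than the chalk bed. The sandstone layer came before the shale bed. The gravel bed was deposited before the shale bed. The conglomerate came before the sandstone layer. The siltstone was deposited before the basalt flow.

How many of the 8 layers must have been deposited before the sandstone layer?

4

Directly stated before the sandstone layer: the conglomerate and the siltstone.
The chalk bed reaches the sandstone layer via the chalk bed → the coal seam → the conglomerate → the sandstone layer.
The coal seam reaches the sandstone layer via the coal seam → the conglomerate → the sandstone layer.
No chain forces the shale bed (or any of the others) ahead of the sandstone layer.
That's the chalk bed, the coal seam, the conglomerate, and the siltstone — 4 in all.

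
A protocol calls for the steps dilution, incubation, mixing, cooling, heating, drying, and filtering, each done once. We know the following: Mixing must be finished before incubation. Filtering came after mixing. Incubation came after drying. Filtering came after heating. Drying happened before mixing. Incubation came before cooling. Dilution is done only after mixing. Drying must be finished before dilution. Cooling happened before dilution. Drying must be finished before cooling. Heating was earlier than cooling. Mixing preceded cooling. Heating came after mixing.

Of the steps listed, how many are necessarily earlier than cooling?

Directly stated before cooling: drying, heating, incubation, and mixing.
No chain forces filtering (or any of the others) ahead of cooling.
That's drying, heating, incubation, and mixing — 4 in all.

4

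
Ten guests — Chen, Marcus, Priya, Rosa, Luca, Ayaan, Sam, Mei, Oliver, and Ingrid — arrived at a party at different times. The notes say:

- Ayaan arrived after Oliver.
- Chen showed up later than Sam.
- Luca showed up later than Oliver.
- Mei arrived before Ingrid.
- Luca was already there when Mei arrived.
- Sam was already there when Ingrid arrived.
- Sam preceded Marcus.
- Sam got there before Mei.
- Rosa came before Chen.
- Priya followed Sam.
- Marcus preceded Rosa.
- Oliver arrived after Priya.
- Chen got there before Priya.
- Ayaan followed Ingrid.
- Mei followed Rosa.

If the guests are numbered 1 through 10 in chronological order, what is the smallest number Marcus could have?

Sam must come before Marcus — 1 forced predecessor.
Nothing else is forced ahead of Marcus, so their earliest slot is position 1 + 1 = 2.

2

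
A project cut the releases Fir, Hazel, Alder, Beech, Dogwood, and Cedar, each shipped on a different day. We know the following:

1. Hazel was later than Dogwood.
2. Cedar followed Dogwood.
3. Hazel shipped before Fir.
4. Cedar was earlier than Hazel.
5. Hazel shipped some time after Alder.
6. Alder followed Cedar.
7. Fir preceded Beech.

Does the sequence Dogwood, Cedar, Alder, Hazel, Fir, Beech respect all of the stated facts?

Check each stated constraint against the proposed order — e.g. Cedar is ahead of Hazel; Dogwood is ahead of Hazel. Every pair is in the required order; nothing is violated.

yes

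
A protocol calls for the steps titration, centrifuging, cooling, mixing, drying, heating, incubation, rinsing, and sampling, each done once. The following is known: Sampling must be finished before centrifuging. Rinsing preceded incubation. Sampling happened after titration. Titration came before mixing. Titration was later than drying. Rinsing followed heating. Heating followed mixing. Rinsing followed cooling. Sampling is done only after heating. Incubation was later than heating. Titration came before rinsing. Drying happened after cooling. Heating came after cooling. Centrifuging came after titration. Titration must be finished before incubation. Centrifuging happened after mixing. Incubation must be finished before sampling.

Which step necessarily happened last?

Every other step has a chain of constraints placing it before centrifuging, so centrifuging is last.

centrifuging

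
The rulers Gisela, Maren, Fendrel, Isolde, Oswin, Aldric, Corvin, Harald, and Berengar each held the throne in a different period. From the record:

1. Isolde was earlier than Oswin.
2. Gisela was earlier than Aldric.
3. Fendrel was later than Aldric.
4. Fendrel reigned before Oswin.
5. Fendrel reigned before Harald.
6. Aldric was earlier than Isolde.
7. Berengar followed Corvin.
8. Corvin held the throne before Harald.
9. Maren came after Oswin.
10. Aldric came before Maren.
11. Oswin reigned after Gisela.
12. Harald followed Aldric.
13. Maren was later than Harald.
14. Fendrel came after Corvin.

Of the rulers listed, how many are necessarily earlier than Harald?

4

Directly stated before Harald: Aldric, Corvin, and Fendrel.
Gisela reaches Harald via Gisela → Aldric → Harald.
No chain forces Maren (or any of the others) ahead of Harald.
That's Aldric, Corvin, Fendrel, and Gisela — 4 in all.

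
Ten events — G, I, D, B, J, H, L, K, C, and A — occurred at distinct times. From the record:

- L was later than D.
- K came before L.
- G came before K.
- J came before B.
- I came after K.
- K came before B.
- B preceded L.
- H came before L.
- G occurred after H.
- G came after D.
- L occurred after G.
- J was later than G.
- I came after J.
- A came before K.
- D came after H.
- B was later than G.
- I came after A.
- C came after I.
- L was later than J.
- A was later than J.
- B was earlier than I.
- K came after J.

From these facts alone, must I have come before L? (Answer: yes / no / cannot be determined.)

No chain of stated constraints runs from I to L, and none runs from L to I either.
So the relative order of I and L is not fixed by the given facts.

cannot be determined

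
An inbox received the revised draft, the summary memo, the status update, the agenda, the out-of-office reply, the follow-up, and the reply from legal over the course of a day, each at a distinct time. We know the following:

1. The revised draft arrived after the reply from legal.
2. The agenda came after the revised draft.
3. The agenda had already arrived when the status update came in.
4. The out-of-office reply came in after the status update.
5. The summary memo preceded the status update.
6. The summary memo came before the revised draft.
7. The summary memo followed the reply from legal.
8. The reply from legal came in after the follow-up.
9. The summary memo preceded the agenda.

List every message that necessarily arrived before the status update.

the agenda, the follow-up, the reply from legal, the revised draft, the summary memo

Directly stated before the status update: the agenda and the summary memo.
The follow-up reaches the status update via the follow-up → the reply from legal → the summary memo → the status update.
The reply from legal reaches the status update via the reply from legal → the summary memo → the status update.
The revised draft reaches the status update via the revised draft → the agenda → the status update.
No chain forces the out-of-office reply ahead of the status update.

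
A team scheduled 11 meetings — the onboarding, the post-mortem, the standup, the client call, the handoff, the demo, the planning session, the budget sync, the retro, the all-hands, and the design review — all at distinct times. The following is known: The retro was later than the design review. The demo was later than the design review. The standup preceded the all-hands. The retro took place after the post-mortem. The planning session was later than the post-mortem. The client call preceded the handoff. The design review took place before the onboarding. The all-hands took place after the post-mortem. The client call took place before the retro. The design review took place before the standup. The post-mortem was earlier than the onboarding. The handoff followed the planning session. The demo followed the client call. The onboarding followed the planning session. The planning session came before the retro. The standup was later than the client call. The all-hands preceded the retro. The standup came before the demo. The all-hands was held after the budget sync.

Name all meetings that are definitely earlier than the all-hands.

Directly stated before the all-hands: the budget sync, the post-mortem, and the standup.
The client call reaches the all-hands via the client call → the standup → the all-hands.
The design review reaches the all-hands via the design review → the standup → the all-hands.
No chain forces the planning session (or any of the others) ahead of the all-hands.

the budget sync, the client call, the design review, the post-mortem, the standup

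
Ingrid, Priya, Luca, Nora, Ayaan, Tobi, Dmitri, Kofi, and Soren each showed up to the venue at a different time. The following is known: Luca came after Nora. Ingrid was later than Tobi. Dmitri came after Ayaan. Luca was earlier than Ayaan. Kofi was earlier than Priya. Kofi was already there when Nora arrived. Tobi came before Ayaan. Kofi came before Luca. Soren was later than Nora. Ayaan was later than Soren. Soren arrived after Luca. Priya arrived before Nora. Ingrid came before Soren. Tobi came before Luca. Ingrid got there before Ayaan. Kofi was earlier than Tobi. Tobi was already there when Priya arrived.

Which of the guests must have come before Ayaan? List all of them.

Ingrid, Kofi, Luca, Nora, Priya, Soren, Tobi

Directly stated before Ayaan: Ingrid, Luca, Soren, and Tobi.
Kofi reaches Ayaan via Kofi → Tobi → Ayaan.
Nora reaches Ayaan via Nora → Soren → Ayaan.
Priya reaches Ayaan via Priya → Nora → Soren → Ayaan.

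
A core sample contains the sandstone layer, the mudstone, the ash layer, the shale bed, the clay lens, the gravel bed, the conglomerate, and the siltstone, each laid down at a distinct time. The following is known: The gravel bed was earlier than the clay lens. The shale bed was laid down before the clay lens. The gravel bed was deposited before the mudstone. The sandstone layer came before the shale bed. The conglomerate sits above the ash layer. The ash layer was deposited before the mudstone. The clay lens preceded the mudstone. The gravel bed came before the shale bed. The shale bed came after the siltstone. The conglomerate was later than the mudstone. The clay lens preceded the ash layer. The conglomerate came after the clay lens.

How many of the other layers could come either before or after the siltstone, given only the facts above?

2

Forced after the siltstone: the ash layer, the clay lens, the conglomerate, the mudstone, and the shale bed.
That leaves the gravel bed and the sandstone layer with no forced order relative to the siltstone — 2.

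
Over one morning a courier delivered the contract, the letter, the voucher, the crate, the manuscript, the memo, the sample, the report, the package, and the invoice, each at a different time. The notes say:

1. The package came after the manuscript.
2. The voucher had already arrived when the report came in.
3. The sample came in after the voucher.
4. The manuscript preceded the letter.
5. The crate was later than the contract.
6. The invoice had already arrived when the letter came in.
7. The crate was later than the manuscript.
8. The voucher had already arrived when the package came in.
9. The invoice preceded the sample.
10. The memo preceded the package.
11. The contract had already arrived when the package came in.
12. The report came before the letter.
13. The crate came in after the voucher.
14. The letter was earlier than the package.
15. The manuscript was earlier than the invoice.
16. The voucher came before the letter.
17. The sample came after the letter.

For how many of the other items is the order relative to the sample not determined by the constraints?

4

Forced before the sample: the invoice, the letter, the manuscript, the report, and the voucher.
That leaves the contract, the crate, the memo, and the package with no forced order relative to the sample — 4.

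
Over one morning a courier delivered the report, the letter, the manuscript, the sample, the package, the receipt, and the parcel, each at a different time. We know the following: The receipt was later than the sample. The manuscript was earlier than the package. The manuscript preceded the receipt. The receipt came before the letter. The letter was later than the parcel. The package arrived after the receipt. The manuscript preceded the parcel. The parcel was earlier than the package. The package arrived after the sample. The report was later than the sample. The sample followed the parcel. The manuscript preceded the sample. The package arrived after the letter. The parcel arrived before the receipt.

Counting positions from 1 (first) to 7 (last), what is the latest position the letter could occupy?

6

The letter must come before the package — 1 item forced after it.
Everything else can be placed before the letter in some valid order, so the letter can sit as late as position 7 − 1 = 6.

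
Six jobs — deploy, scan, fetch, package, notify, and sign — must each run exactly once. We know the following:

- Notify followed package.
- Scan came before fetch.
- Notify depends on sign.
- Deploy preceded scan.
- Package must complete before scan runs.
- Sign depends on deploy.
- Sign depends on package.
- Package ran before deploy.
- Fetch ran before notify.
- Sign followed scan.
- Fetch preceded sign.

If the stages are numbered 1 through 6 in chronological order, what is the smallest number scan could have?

Deploy and package must both come before scan — 2 forced predecessors.
Nothing else is forced ahead of scan, so its earliest slot is position 2 + 1 = 3.

3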